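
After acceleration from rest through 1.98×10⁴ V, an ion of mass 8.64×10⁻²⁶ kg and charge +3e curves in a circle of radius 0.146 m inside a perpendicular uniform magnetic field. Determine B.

v = √(2|q|V/m) = √(2·4.806×10⁻¹⁹·1.98×10⁴/8.64×10⁻²⁶) ≈ 4.693×10⁵ m/s.
B = mv/(|q|r) = (8.64×10⁻²⁶)(4.693×10⁵)/((4.806×10⁻¹⁹)(0.146)) ≈ 0.578 T.

B ≈ 0.578 T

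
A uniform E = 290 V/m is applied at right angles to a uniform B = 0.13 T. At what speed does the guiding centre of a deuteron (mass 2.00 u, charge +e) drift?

The E×B drift speed is v_d = E/B.
v_d = 290/0.13 = 2200 m/s.

v_d ≈ 2200 m/s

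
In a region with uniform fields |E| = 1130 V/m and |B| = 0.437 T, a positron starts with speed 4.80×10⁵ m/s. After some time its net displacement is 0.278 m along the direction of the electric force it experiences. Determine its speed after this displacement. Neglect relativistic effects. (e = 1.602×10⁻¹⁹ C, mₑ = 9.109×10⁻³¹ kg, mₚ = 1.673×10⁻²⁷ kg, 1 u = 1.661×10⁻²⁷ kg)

v_f ≈ 1.05×10⁷ m/s

B does no work; ΔKE = |q|E d.
½mv_f² = ½mv₀² + |q|Ed = ½(9.109×10⁻³¹)(4.80×10⁵)² + (1.602×10⁻¹⁹)(1130)(0.278) ≈ 1.049×10⁻¹⁹ J + 5.033×10⁻¹⁷ J ≈ 5.043×10⁻¹⁷ J.
v_f = √(2·5.043×10⁻¹⁷/9.109×10⁻³¹) ≈ 1.05×10⁷ m/s.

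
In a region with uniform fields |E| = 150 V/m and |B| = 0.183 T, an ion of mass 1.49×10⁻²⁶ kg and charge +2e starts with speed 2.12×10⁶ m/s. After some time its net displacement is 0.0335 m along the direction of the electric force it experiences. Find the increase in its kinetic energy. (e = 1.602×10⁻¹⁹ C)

ΔKE ≈ 1.61×10⁻¹⁸ J

The magnetic force is always ⟂ v and does no work; only the electric force changes KE.
ΔKE = F_E · d = |q|E d = (3.204×10⁻¹⁹)(150)(0.0335) ≈ 1.61×10⁻¹⁸ J.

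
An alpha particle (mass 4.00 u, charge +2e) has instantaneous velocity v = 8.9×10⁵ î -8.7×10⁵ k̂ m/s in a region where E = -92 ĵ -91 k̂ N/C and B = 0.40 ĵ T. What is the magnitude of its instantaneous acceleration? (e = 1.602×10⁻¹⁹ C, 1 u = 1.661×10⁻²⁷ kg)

v×B = (3.48×10⁵, 0, 3.56×10⁵) N/C.
E + v×B = (3.48×10⁵, -92.0, 3.56×10⁵) N/C.
F = q(E + v×B) = (3.204×10⁻¹⁹ C)·(3.48×10⁵, -92.0, 3.56×10⁵) = (1.11×10⁻¹³, -2.95×10⁻¹⁷, 1.14×10⁻¹³) N.
|a| = |F|/m = 1.595×10⁻¹³/6.644×10⁻²⁷ ≈ 2.40×10¹³ m/s².

|a| ≈ 2.40×10¹³ m/s²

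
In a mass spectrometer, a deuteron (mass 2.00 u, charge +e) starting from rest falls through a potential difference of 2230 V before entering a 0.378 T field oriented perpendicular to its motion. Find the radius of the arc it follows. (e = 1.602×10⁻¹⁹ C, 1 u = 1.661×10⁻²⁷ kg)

r ≈ 0.0254 m

Acceleration: |q|V = ½mv² ⇒ v = √(2|q|V/m) = √(2·1.602×10⁻¹⁹·2230/3.322×10⁻²⁷) ≈ 4.638×10⁵ m/s.
In the field: r = mv/(|q|B) = (3.322×10⁻²⁷)(4.638×10⁵)/((1.602×10⁻¹⁹)(0.378)) ≈ 0.0254 m.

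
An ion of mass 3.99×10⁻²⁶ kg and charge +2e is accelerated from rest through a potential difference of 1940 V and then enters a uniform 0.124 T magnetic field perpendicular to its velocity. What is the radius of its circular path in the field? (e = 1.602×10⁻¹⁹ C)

Acceleration: |q|V = ½mv² ⇒ v = √(2|q|V/m) = √(2·3.204×10⁻¹⁹·1940/3.99×10⁻²⁶) ≈ 1.765×10⁵ m/s.
In the field: r = mv/(|q|B) = (3.99×10⁻²⁶)(1.765×10⁵)/((3.204×10⁻¹⁹)(0.124)) ≈ 0.177 m.

r ≈ 0.177 m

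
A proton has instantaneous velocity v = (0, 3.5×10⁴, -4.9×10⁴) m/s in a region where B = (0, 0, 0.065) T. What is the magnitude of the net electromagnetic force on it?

|F| ≈ 3.64×10⁻¹⁶ N

v×B = (2280, 0, 0) N/C.
F = q v×B = (1.602×10⁻¹⁹ C)·(2280, 0, 0) = (3.64×10⁻¹⁶, 0, 0) N.
|F| = 3.64×10⁻¹⁶ N.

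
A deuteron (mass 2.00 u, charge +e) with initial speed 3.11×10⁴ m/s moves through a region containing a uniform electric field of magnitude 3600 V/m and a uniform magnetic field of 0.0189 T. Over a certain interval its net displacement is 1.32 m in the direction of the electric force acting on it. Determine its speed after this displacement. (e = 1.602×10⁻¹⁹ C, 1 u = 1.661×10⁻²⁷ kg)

B does no work; ΔKE = |q|E d.
½mv_f² = ½mv₀² + |q|Ed = ½(3.322×10⁻²⁷)(3.11×10⁴)² + (1.602×10⁻¹⁹)(3600)(1.32) ≈ 1.607×10⁻¹⁸ J + 7.613×10⁻¹⁶ J ≈ 7.629×10⁻¹⁶ J.
v_f = √(2·7.629×10⁻¹⁶/3.322×10⁻²⁷) ≈ 6.78×10⁵ m/s.

v_f ≈ 6.78×10⁵ m/s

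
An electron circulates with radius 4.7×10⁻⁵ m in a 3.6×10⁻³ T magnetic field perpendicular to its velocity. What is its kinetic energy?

KE ≈ 4.0×10⁻²² J

v = |q|Br/m, then KE = ½mv² = (qBr)²/(2m).
v = (1.602×10⁻¹⁹)(3.6×10⁻³)(4.7×10⁻⁵)/9.109×10⁻³¹ ≈ 2.976×10⁴ m/s.
KE = ½(9.109×10⁻³¹)(2.976×10⁴)² ≈ 4.0×10⁻²² J.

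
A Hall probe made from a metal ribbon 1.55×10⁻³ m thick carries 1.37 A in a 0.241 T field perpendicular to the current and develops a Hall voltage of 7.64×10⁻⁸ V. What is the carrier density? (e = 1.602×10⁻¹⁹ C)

From V_H = IB/(n e t), n = IB/(V_H e t).
n = (1.37)(0.241)/((7.64×10⁻⁸)(1.602×10⁻¹⁹)(1.55×10⁻³)) ≈ 1.74×10²⁸ m⁻³.

n ≈ 1.74×10²⁸ m⁻³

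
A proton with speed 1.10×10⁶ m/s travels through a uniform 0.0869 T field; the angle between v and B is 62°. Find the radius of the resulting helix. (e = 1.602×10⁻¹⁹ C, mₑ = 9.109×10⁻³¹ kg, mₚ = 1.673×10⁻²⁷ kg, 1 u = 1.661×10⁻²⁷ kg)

r ≈ 0.117 m

v⊥ = v sinθ = 1.10×10⁶·sin62° ≈ 9.712×10⁵ m/s.
r = m v⊥/(|q|B) = (1.673×10⁻²⁷)(9.712×10⁵)/((1.602×10⁻¹⁹)(0.0869)) ≈ 0.117 m.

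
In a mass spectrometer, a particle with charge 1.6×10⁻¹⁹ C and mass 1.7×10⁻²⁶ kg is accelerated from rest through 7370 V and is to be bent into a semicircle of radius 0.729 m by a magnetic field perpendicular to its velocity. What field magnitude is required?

B ≈ 0.0543 T

v = √(2|q|V/m) = √(2·1.6×10⁻¹⁹·7370/1.7×10⁻²⁶) ≈ 3.725×10⁵ m/s.
B = mv/(|q|r) = (1.7×10⁻²⁶)(3.725×10⁵)/((1.6×10⁻¹⁹)(0.729)) ≈ 0.0543 T.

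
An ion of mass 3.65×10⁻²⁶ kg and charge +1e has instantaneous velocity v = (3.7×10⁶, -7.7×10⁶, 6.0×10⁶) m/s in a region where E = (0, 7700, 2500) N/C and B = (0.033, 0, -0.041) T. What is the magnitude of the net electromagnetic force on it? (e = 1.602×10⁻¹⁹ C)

|F| ≈ 8.68×10⁻¹⁴ N

v×B = (3.16×10⁵, 3.50×10⁵, 2.54×10⁵) N/C.
E + v×B = (3.16×10⁵, 3.57×10⁵, 2.57×10⁵) N/C.
F = q(E + v×B) = (1.602×10⁻¹⁹ C)·(3.16×10⁵, 3.57×10⁵, 2.57×10⁵) = (5.06×10⁻¹⁴, 5.73×10⁻¹⁴, 4.11×10⁻¹⁴) N.
|F| = 8.68×10⁻¹⁴ N.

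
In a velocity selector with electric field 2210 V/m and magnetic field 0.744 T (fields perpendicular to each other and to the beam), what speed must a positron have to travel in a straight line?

Straight-line motion ⇒ electric and magnetic forces cancel, so E = vB.
v = E/B = 2210/0.744 = 2970 m/s.
The result is independent of the particle's charge and mass.

v = 2970 m/s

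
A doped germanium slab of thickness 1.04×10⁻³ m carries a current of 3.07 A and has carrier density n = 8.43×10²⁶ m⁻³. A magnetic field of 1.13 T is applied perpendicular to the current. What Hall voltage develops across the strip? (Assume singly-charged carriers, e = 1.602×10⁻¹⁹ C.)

V_H ≈ 2.47×10⁻⁵ V

V_H = IB/(n e t).
V_H = (3.07)(1.13)/((8.43×10²⁶)(1.602×10⁻¹⁹)(1.04×10⁻³)) ≈ 2.47×10⁻⁵ V.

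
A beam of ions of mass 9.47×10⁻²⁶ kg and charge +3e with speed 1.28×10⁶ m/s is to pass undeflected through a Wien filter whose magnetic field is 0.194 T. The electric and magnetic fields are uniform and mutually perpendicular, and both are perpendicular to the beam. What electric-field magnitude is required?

E = 2.48×10⁵ V/m

For straight-line motion qE = qvB, so E = vB.
E = 1.28×10⁶ × 0.194 = 2.48×10⁵ V/m.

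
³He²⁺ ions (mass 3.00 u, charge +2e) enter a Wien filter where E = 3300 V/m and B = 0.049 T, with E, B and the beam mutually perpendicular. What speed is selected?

For undeflected motion the electric and magnetic forces balance: qE = qvB.
v = E/B = 3300/0.049 = 6.7×10⁴ m/s.
The result is independent of the particle's charge and mass.

v = 6.7×10⁴ m/s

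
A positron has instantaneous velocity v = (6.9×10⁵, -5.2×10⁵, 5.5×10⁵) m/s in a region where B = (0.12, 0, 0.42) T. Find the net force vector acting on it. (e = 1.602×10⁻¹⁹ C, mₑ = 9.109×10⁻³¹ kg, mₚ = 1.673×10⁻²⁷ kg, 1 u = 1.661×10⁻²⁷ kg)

v×B = (-2.18×10⁵, -2.24×10⁵, 6.24×10⁴) N/C.
F = q v×B = (1.602×10⁻¹⁹ C)·(-2.18×10⁵, -2.24×10⁵, 6.24×10⁴) = (-3.50×10⁻¹⁴, -3.59×10⁻¹⁴, 1.00×10⁻¹⁴) N.

F ≈ (-3.50×10⁻¹⁴, -3.59×10⁻¹⁴, 1.00×10⁻¹⁴) N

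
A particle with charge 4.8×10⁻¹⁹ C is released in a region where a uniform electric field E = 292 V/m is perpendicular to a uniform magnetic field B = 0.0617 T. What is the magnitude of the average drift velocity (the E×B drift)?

In crossed fields the guiding centre drifts at v_d = |E×B|/B² = E/B, independent of charge and mass.
v_d = 292/0.0617 = 4730 m/s.

v_d ≈ 4730 m/s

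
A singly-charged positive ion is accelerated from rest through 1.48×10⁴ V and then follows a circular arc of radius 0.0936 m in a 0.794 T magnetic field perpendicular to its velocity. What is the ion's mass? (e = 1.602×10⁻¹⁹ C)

Combine |q|V = ½mv² and r = mv/(|q|B): eliminate v to get m = qB²r²/(2V).
m = (1.602×10⁻¹⁹)(0.794)²(0.0936)²/(2·1.48×10⁴) ≈ 2.99×10⁻²⁶ kg.

m ≈ 2.99×10⁻²⁶ kg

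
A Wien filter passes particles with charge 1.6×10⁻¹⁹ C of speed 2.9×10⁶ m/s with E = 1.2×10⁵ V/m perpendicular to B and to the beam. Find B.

Balance of forces in the selector: qE = qvB ⇒ B = E/v.
B = 1.2×10⁵/2.9×10⁶ = 0.041 T.

B = 0.041 T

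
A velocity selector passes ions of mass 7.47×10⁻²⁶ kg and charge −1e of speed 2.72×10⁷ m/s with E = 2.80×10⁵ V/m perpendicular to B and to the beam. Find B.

Balance of forces in the selector: qE = qvB ⇒ B = E/v.
B = 2.80×10⁵/2.72×10⁷ = 0.0103 T.

B = 0.0103 T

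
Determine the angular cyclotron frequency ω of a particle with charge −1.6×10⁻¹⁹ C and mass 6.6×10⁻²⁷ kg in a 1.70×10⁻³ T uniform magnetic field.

ω = |q|B/m.
ω = (1.6×10⁻¹⁹)(1.70×10⁻³)/6.6×10⁻²⁷ ≈ 4.12×10⁴ rad/s.

ω ≈ 4.12×10⁴ rad/s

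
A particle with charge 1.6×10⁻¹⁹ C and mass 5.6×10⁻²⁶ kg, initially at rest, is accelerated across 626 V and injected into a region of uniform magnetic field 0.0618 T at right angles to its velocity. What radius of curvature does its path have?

r ≈ 0.339 m

Acceleration: |q|V = ½mv² ⇒ v = √(2|q|V/m) = √(2·1.6×10⁻¹⁹·626/5.6×10⁻²⁶) ≈ 5.981×10⁴ m/s.
In the field: r = mv/(|q|B) = (5.6×10⁻²⁶)(5.981×10⁴)/((1.6×10⁻¹⁹)(0.0618)) ≈ 0.339 m.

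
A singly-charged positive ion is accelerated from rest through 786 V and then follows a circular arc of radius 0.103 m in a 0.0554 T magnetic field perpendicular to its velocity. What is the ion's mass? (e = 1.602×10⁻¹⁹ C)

m ≈ 3.32×10⁻²⁷ kg

Combine |q|V = ½mv² and r = mv/(|q|B): eliminate v to get m = qB²r²/(2V).
m = (1.602×10⁻¹⁹)(0.0554)²(0.103)²/(2·786) ≈ 3.32×10⁻²⁷ kg.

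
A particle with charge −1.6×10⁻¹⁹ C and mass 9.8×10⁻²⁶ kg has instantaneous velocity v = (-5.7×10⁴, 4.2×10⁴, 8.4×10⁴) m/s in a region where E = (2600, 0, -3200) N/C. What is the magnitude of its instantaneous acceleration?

Only an electric field acts, so F = qE = (−1.6×10⁻¹⁹ C)·(2600, 0, -3200) = (-4.16×10⁻¹⁶, 0, 5.12×10⁻¹⁶) N.
|a| = |F|/m = 6.597×10⁻¹⁶/9.8×10⁻²⁶ ≈ 6.73×10⁹ m/s².

|a| ≈ 6.73×10⁹ m/s²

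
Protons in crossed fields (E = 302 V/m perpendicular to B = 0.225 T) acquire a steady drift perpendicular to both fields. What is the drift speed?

The steady drift has the magnetic force balancing the electric force, so v_d = E/B.
v_d = 302/0.225 = 1340 m/s.

v_d ≈ 1340 m/s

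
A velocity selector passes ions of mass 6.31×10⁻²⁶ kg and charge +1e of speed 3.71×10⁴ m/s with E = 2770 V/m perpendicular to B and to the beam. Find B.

Balance of forces in the selector: qE = qvB ⇒ B = E/v.
B = 2770/3.71×10⁴ = 0.0747 T.

B = 0.0747 T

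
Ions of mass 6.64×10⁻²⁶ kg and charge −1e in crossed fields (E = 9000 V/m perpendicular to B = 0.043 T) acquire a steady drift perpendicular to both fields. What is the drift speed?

v_d ≈ 2.1×10⁵ m/s

The E×B drift speed is v_d = E/B.
v_d = 9000/0.043 = 2.1×10⁵ m/s.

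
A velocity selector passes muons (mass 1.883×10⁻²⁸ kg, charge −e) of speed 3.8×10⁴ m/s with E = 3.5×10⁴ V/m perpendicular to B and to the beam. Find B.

Balance of forces in the selector: qE = qvB ⇒ B = E/v.
B = 3.5×10⁴/3.8×10⁴ = 0.92 T.

B = 0.92 T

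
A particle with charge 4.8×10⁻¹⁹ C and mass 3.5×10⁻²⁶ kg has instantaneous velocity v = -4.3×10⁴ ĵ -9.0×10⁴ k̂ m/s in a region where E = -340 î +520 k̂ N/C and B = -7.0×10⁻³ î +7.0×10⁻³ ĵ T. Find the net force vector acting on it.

F ≈ (1.39×10⁻¹⁶, 3.02×10⁻¹⁶, 1.05×10⁻¹⁶) N

v×B = (630, 630, -301) N/C.
E + v×B = (290, 630, 219) N/C.
F = q(E + v×B) = (4.8×10⁻¹⁹ C)·(290, 630, 219) = (1.39×10⁻¹⁶, 3.02×10⁻¹⁶, 1.05×10⁻¹⁶) N.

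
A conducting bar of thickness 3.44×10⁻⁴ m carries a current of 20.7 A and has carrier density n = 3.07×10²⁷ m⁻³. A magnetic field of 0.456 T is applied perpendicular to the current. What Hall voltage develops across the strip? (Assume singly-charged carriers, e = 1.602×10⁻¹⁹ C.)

V_H ≈ 5.58×10⁻⁵ V

V_H = IB/(n e t).
V_H = (20.7)(0.456)/((3.07×10²⁷)(1.602×10⁻¹⁹)(3.44×10⁻⁴)) ≈ 5.58×10⁻⁵ V.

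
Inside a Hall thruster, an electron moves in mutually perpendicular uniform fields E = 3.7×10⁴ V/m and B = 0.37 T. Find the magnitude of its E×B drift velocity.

v_d ≈ 1.0×10⁵ m/s

The steady drift has the magnetic force balancing the electric force, so v_d = E/B.
v_d = 3.7×10⁴/0.37 = 1.0×10⁵ m/s.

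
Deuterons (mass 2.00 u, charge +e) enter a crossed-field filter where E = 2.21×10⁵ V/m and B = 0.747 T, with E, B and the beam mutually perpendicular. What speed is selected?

For undeflected motion the electric and magnetic forces balance: qE = qvB.
v = E/B = 2.21×10⁵/0.747 = 2.96×10⁵ m/s.

v = 2.96×10⁵ m/s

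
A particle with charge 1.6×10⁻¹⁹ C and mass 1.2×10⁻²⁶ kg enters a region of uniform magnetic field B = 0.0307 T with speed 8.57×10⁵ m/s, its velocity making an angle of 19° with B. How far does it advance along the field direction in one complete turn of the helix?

p ≈ 12.4 m

v∥ = v cosθ = 8.57×10⁵·cos19° ≈ 8.103×10⁵ m/s.
T = 2πm/(|q|B) = 2π(1.2×10⁻²⁶)/((1.6×10⁻¹⁹)(0.0307)) ≈ 1.535×10⁻⁵ s.
pitch = v∥ T = (8.103×10⁵)(1.535×10⁻⁵) ≈ 12.4 m.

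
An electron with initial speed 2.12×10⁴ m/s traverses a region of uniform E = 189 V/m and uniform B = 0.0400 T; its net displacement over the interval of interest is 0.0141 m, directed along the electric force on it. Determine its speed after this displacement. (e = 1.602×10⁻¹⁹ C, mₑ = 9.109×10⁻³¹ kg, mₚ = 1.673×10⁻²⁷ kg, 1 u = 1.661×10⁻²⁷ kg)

v_f ≈ 9.68×10⁵ m/s

B does no work; ΔKE = |q|E d.
½mv_f² = ½mv₀² + |q|Ed = ½(9.109×10⁻³¹)(2.12×10⁴)² + (1.602×10⁻¹⁹)(189)(0.0141) ≈ 2.047×10⁻²² J + 4.269×10⁻¹⁹ J ≈ 4.271×10⁻¹⁹ J.
v_f = √(2·4.271×10⁻¹⁹/9.109×10⁻³¹) ≈ 9.68×10⁵ m/s.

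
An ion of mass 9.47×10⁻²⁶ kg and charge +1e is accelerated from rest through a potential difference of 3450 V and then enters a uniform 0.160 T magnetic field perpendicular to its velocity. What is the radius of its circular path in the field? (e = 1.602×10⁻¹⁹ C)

r ≈ 0.399 m

Acceleration: |q|V = ½mv² ⇒ v = √(2|q|V/m) = √(2·1.602×10⁻¹⁹·3450/9.47×10⁻²⁶) ≈ 1.080×10⁵ m/s.
In the field: r = mv/(|q|B) = (9.47×10⁻²⁶)(1.080×10⁵)/((1.602×10⁻¹⁹)(0.160)) ≈ 0.399 m.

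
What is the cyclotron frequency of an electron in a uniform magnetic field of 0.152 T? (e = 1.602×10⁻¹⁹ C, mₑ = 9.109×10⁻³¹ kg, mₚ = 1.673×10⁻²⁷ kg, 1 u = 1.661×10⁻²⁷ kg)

f = |q|B/(2πm).
f = (1.602×10⁻¹⁹)(0.152)/(2π·9.109×10⁻³¹) ≈ 4.25×10⁹ Hz.

f ≈ 4.25×10⁹ Hz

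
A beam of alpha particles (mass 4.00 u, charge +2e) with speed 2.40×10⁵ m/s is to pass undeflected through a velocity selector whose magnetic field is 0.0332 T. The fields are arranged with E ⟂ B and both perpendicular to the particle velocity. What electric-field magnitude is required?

For straight-line motion qE = qvB, so E = vB.
E = 2.40×10⁵ × 0.0332 = 7970 V/m.

E = 7970 V/m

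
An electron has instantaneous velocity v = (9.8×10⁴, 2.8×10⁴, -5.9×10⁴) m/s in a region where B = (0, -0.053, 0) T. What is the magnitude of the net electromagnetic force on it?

v×B = (-3130, 0, -5190) N/C.
F = q v×B = (−1.602×10⁻¹⁹ C)·(-3130, 0, -5190) = (5.01×10⁻¹⁶, 0, 8.32×10⁻¹⁶) N.
|F| = 9.71×10⁻¹⁶ N.

|F| ≈ 9.71×10⁻¹⁶ N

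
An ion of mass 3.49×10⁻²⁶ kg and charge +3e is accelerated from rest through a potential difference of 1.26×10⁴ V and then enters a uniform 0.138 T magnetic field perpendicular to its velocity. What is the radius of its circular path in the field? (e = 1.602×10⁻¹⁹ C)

r ≈ 0.310 m

Acceleration: |q|V = ½mv² ⇒ v = √(2|q|V/m) = √(2·4.806×10⁻¹⁹·1.26×10⁴/3.49×10⁻²⁶) ≈ 5.891×10⁵ m/s.
In the field: r = mv/(|q|B) = (3.49×10⁻²⁶)(5.891×10⁵)/((4.806×10⁻¹⁹)(0.138)) ≈ 0.310 m.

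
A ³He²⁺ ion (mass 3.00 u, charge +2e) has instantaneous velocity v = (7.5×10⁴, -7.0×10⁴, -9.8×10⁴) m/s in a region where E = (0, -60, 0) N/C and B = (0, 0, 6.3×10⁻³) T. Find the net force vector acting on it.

F ≈ (-1.41×10⁻¹⁶, -1.71×10⁻¹⁶, 0) N

v×B = (-441, -472, 0) N/C.
E + v×B = (-441, -532, 0) N/C.
F = q(E + v×B) = (3.204×10⁻¹⁹ C)·(-441, -532, 0) = (-1.41×10⁻¹⁶, -1.71×10⁻¹⁶, 0) N.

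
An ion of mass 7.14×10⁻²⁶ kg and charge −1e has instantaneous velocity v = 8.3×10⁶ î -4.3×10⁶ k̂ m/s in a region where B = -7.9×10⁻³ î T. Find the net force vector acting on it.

v×B = (0, 3.40×10⁴, 0) N/C.
F = q v×B = (−1.602×10⁻¹⁹ C)·(0, 3.40×10⁴, 0) = (0, -5.44×10⁻¹⁵, 0) N.

F ≈ (0, -5.44×10⁻¹⁵, 0) N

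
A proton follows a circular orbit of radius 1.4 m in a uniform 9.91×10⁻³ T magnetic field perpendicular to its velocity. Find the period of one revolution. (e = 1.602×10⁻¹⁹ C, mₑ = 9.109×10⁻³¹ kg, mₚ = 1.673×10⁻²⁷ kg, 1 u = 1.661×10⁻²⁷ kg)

T ≈ 6.62×10⁻⁶ s

The cyclotron period depends only on m, q, B: T = 2πm/(|q|B).
T = 2π(1.673×10⁻²⁷)/((1.602×10⁻¹⁹)(9.91×10⁻³)) ≈ 6.62×10⁻⁶ s.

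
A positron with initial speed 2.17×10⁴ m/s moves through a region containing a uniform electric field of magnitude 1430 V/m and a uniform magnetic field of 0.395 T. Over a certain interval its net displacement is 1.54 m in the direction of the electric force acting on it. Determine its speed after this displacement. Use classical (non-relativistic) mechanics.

B does no work; ΔKE = |q|E d.
½mv_f² = ½mv₀² + |q|Ed = ½(9.109×10⁻³¹)(2.17×10⁴)² + (1.602×10⁻¹⁹)(1430)(1.54) ≈ 2.145×10⁻²² J + 3.528×10⁻¹⁶ J ≈ 3.528×10⁻¹⁶ J.
v_f = √(2·3.528×10⁻¹⁶/9.109×10⁻³¹) ≈ 2.78×10⁷ m/s.

v_f ≈ 2.78×10⁷ m/s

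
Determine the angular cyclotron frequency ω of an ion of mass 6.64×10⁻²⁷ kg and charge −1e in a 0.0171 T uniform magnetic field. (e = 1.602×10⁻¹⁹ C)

ω ≈ 4.13×10⁵ rad/s

ω = |q|B/m.
ω = (1.602×10⁻¹⁹)(0.0171)/6.64×10⁻²⁷ ≈ 4.13×10⁵ rad/s.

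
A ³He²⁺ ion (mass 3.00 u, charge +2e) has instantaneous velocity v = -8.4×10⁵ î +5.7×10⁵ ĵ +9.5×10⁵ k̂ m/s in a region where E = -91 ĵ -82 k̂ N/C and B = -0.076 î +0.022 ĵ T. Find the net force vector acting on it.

v×B = (-2.09×10⁴, -7.22×10⁴, 2.48×10⁴) N/C.
E + v×B = (-2.09×10⁴, -7.23×10⁴, 2.48×10⁴) N/C.
F = q(E + v×B) = (3.204×10⁻¹⁹ C)·(-2.09×10⁴, -7.23×10⁴, 2.48×10⁴) = (-6.70×10⁻¹⁵, -2.32×10⁻¹⁴, 7.93×10⁻¹⁵) N.

F ≈ (-6.70×10⁻¹⁵, -2.32×10⁻¹⁴, 7.93×10⁻¹⁵) N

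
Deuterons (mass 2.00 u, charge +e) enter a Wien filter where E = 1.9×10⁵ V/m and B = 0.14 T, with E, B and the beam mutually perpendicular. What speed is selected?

For undeflected motion the electric and magnetic forces balance: qE = qvB.
v = E/B = 1.9×10⁵/0.14 = 1.4×10⁶ m/s.

v = 1.4×10⁶ m/s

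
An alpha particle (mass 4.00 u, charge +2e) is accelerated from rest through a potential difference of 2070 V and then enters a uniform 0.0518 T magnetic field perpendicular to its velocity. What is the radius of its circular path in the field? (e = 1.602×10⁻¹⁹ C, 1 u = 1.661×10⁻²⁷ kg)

Acceleration: |q|V = ½mv² ⇒ v = √(2|q|V/m) = √(2·3.204×10⁻¹⁹·2070/6.644×10⁻²⁷) ≈ 4.468×10⁵ m/s.
In the field: r = mv/(|q|B) = (6.644×10⁻²⁷)(4.468×10⁵)/((3.204×10⁻¹⁹)(0.0518)) ≈ 0.179 m.

r ≈ 0.179 m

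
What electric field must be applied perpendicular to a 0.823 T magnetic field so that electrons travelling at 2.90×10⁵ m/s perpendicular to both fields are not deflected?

For straight-line motion qE = qvB, so E = vB.
E = 2.90×10⁵ × 0.823 = 2.39×10⁵ V/m.

E = 2.39×10⁵ V/m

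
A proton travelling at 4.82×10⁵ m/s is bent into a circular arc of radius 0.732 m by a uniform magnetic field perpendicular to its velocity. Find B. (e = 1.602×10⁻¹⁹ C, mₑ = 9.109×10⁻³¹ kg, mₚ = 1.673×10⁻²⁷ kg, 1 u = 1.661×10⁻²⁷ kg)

B ≈ 6.88×10⁻³ T

From |q|vB = mv²/r, B = mv/(|q|r).
B = (1.673×10⁻²⁷)(4.82×10⁵)/((1.602×10⁻¹⁹)(0.732)) ≈ 6.88×10⁻³ T.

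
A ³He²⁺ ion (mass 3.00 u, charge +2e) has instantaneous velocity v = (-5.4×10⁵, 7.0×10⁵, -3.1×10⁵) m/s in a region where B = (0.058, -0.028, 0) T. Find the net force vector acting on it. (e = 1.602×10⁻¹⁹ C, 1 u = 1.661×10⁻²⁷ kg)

v×B = (-8680, -1.80×10⁴, -2.55×10⁴) N/C.
F = q v×B = (3.204×10⁻¹⁹ C)·(-8680, -1.80×10⁴, -2.55×10⁴) = (-2.78×10⁻¹⁵, -5.76×10⁻¹⁵, -8.16×10⁻¹⁵) N.

F ≈ (-2.78×10⁻¹⁵, -5.76×10⁻¹⁵, -8.16×10⁻¹⁵) N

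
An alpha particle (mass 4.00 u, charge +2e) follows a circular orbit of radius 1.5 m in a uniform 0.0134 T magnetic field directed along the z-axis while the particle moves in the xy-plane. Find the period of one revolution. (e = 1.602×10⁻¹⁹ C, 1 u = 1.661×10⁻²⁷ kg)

The cyclotron period depends only on m, q, B: T = 2πm/(|q|B).
T = 2π(6.644×10⁻²⁷)/((3.204×10⁻¹⁹)(0.0134)) ≈ 9.72×10⁻⁶ s.

T ≈ 9.72×10⁻⁶ s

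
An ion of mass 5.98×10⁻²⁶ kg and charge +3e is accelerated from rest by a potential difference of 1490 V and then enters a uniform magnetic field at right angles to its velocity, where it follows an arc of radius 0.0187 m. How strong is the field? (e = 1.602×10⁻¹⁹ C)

v = √(2|q|V/m) = √(2·4.806×10⁻¹⁹·1490/5.98×10⁻²⁶) ≈ 1.548×10⁵ m/s.
B = mv/(|q|r) = (5.98×10⁻²⁶)(1.548×10⁵)/((4.806×10⁻¹⁹)(0.0187)) ≈ 1.03 T.

B ≈ 1.03 T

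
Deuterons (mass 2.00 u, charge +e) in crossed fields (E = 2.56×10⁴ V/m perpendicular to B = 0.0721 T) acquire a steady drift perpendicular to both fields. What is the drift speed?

The E×B drift speed is v_d = E/B.
v_d = 2.56×10⁴/0.0721 = 3.55×10⁵ m/s.

v_d ≈ 3.55×10⁵ m/s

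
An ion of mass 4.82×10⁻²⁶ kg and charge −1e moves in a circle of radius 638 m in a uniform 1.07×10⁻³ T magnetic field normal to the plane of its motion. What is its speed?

v ≈ 2.27×10⁶ m/s

From |q|vB = mv²/r, v = |q|Br/m.
v = (1.602×10⁻¹⁹)(1.07×10⁻³)(638)/4.82×10⁻²⁶ ≈ 2.27×10⁶ m/s.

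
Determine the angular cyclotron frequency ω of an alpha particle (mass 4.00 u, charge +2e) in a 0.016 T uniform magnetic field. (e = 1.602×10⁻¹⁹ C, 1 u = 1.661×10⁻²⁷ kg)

ω ≈ 7.7×10⁵ rad/s

ω = |q|B/m.
ω = (3.204×10⁻¹⁹)(0.016)/6.644×10⁻²⁷ ≈ 7.7×10⁵ rad/s.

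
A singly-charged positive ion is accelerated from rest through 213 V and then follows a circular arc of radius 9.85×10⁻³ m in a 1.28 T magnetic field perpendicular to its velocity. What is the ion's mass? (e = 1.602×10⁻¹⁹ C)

Combine |q|V = ½mv² and r = mv/(|q|B): eliminate v to get m = qB²r²/(2V).
m = (1.602×10⁻¹⁹)(1.28)²(9.85×10⁻³)²/(2·213) ≈ 5.98×10⁻²⁶ kg.

m ≈ 5.98×10⁻²⁶ kg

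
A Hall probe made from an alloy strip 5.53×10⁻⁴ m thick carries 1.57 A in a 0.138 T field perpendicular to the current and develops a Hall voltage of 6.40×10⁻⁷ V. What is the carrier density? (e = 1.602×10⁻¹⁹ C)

n ≈ 3.82×10²⁷ m⁻³

From V_H = IB/(n e t), n = IB/(V_H e t).
n = (1.57)(0.138)/((6.40×10⁻⁷)(1.602×10⁻¹⁹)(5.53×10⁻⁴)) ≈ 3.82×10²⁷ m⁻³.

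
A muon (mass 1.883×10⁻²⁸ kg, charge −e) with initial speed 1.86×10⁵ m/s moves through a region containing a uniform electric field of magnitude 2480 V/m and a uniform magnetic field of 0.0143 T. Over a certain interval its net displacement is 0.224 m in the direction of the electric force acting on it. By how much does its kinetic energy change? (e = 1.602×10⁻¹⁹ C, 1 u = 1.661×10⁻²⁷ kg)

ΔKE ≈ 8.90×10⁻¹⁷ J

The magnetic force is always ⟂ v and does no work; only the electric force changes KE.
ΔKE = F_E · d = |q|E d = (1.602×10⁻¹⁹)(2480)(0.224) ≈ 8.90×10⁻¹⁷ J.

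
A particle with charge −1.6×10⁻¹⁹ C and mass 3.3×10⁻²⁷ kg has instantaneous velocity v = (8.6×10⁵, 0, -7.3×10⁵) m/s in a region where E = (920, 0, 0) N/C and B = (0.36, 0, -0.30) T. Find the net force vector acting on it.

v×B = (0, -4800, 0) N/C.
E + v×B = (920, -4800, 0) N/C.
F = q(E + v×B) = (−1.6×10⁻¹⁹ C)·(920, -4800, 0) = (-1.47×10⁻¹⁶, 7.68×10⁻¹⁶, 0) N.

F ≈ (-1.47×10⁻¹⁶, 7.68×10⁻¹⁶, 0) N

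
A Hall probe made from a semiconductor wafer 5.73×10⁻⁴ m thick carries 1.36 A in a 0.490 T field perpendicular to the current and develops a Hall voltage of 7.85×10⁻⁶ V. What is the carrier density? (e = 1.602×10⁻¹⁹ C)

From V_H = IB/(n e t), n = IB/(V_H e t).
n = (1.36)(0.490)/((7.85×10⁻⁶)(1.602×10⁻¹⁹)(5.73×10⁻⁴)) ≈ 9.25×10²⁶ m⁻³.

n ≈ 9.25×10²⁶ m⁻³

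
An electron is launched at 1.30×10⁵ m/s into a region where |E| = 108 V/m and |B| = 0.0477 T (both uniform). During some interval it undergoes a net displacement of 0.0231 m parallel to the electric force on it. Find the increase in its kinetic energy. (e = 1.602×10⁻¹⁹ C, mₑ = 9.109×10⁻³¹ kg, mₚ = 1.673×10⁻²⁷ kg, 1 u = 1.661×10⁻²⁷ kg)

The magnetic force is always ⟂ v and does no work; only the electric force changes KE.
ΔKE = F_E · d = |q|E d = (1.602×10⁻¹⁹)(108)(0.0231) ≈ 4.00×10⁻¹⁹ J.

ΔKE ≈ 4.00×10⁻¹⁹ J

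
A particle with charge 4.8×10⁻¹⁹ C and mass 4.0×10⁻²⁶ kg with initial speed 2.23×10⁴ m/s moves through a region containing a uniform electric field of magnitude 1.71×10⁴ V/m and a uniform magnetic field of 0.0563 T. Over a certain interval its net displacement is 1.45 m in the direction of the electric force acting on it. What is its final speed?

v_f ≈ 7.72×10⁵ m/s

B does no work; ΔKE = |q|E d.
½mv_f² = ½mv₀² + |q|Ed = ½(4.0×10⁻²⁶)(2.23×10⁴)² + (4.8×10⁻¹⁹)(1.71×10⁴)(1.45) ≈ 9.946×10⁻¹⁸ J + 1.190×10⁻¹⁴ J ≈ 1.191×10⁻¹⁴ J.
v_f = √(2·1.191×10⁻¹⁴/4.0×10⁻²⁶) ≈ 7.72×10⁵ m/s.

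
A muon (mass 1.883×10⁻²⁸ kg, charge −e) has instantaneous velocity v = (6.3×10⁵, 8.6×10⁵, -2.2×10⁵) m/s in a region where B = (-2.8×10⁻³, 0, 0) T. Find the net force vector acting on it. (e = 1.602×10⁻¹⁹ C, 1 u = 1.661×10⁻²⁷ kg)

F ≈ (0, -9.87×10⁻¹⁷, -3.86×10⁻¹⁶) N

v×B = (0, 616, 2410) N/C.
F = q v×B = (−1.602×10⁻¹⁹ C)·(0, 616, 2410) = (0, -9.87×10⁻¹⁷, -3.86×10⁻¹⁶) N.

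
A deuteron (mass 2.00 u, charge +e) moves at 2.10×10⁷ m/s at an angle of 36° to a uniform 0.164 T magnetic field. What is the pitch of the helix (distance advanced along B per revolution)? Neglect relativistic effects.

v∥ = v cosθ = 2.10×10⁷·cos36° ≈ 1.699×10⁷ m/s.
T = 2πm/(|q|B) = 2π(3.322×10⁻²⁷)/((1.602×10⁻¹⁹)(0.164)) ≈ 7.945×10⁻⁷ s.
pitch = v∥ T = (1.699×10⁷)(7.945×10⁻⁷) ≈ 13.5 m.

p ≈ 13.5 m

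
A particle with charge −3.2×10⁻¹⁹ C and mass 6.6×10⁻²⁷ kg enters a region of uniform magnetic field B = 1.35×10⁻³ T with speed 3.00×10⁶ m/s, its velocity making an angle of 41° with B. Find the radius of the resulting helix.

v⊥ = v sinθ = 3.00×10⁶·sin41° ≈ 1.968×10⁶ m/s.
r = m v⊥/(|q|B) = (6.6×10⁻²⁷)(1.968×10⁶)/((3.2×10⁻¹⁹)(1.35×10⁻³)) ≈ 30.1 m.

r ≈ 30.1 m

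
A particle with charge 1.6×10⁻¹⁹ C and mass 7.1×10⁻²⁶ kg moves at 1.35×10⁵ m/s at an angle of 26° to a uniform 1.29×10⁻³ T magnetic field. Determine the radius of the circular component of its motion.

v⊥ = v sinθ = 1.35×10⁵·sin26° ≈ 5.918×10⁴ m/s.
r = m v⊥/(|q|B) = (7.1×10⁻²⁶)(5.918×10⁴)/((1.6×10⁻¹⁹)(1.29×10⁻³)) ≈ 20.4 m.

r ≈ 20.4 m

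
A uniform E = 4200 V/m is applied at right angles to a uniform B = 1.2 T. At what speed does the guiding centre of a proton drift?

v_d ≈ 3500 m/s

The E×B drift speed is v_d = E/B.
v_d = 4200/1.2 = 3500 m/s.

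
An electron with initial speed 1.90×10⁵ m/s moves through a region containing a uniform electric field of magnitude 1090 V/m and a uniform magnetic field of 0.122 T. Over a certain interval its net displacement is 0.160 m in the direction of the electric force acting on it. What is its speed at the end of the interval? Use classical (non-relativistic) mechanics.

B does no work; ΔKE = |q|E d.
½mv_f² = ½mv₀² + |q|Ed = ½(9.109×10⁻³¹)(1.90×10⁵)² + (1.602×10⁻¹⁹)(1090)(0.160) ≈ 1.644×10⁻²⁰ J + 2.794×10⁻¹⁷ J ≈ 2.796×10⁻¹⁷ J.
v_f = √(2·2.796×10⁻¹⁷/9.109×10⁻³¹) ≈ 7.83×10⁶ m/s.

v_f ≈ 7.83×10⁶ m/s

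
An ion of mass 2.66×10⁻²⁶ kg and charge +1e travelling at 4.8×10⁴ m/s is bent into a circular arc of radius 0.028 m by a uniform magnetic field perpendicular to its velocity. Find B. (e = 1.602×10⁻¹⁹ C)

B ≈ 0.28 T

From |q|vB = mv²/r, B = mv/(|q|r).
B = (2.66×10⁻²⁶)(4.8×10⁴)/((1.602×10⁻¹⁹)(0.028)) ≈ 0.28 T.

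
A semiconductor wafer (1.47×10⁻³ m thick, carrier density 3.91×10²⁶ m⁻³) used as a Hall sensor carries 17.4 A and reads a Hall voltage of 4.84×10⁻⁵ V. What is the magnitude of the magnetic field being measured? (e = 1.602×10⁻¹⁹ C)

B ≈ 0.256 T

From V_H = IB/(n e t), B = V_H n e t / I.
B = (4.84×10⁻⁵)(3.91×10²⁶)(1.602×10⁻¹⁹)(1.47×10⁻³)/17.4 ≈ 0.256 T.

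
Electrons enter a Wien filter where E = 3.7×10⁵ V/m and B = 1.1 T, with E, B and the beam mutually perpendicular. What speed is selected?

v = 3.4×10⁵ m/s

For undeflected motion the electric and magnetic forces balance: qE = qvB.
v = E/B = 3.7×10⁵/1.1 = 3.4×10⁵ m/s.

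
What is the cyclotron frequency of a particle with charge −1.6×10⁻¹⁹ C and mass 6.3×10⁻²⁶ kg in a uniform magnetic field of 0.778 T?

f = |q|B/(2πm).
f = (1.6×10⁻¹⁹)(0.778)/(2π·6.3×10⁻²⁶) ≈ 3.14×10⁵ Hz.

f ≈ 3.14×10⁵ Hz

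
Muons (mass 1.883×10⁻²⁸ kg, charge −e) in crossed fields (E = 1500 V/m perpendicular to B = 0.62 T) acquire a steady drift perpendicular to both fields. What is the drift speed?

v_d ≈ 2400 m/s

The E×B drift speed is v_d = E/B.
v_d = 1500/0.62 = 2400 m/s.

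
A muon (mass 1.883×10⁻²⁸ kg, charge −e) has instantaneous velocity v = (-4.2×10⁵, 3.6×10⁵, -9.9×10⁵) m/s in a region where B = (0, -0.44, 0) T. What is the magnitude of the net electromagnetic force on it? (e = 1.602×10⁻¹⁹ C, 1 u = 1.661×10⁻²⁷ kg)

v×B = (-4.36×10⁵, 0, 1.85×10⁵) N/C.
F = q v×B = (−1.602×10⁻¹⁹ C)·(-4.36×10⁵, 0, 1.85×10⁵) = (6.98×10⁻¹⁴, 0, -2.96×10⁻¹⁴) N.
|F| = 7.58×10⁻¹⁴ N.

|F| ≈ 7.58×10⁻¹⁴ N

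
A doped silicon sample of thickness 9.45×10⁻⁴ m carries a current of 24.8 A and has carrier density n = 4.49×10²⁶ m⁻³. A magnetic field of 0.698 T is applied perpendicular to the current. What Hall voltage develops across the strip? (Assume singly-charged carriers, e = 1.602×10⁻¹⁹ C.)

V_H ≈ 2.55×10⁻⁴ V

V_H = IB/(n e t).
V_H = (24.8)(0.698)/((4.49×10²⁶)(1.602×10⁻¹⁹)(9.45×10⁻⁴)) ≈ 2.55×10⁻⁴ V.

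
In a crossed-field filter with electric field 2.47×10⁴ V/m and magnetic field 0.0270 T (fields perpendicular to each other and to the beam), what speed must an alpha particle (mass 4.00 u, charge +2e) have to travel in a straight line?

v = 9.15×10⁵ m/s

For undeflected motion the electric and magnetic forces balance: qE = qvB.
v = E/B = 2.47×10⁴/0.0270 = 9.15×10⁵ m/s.
The result is independent of the particle's charge and mass.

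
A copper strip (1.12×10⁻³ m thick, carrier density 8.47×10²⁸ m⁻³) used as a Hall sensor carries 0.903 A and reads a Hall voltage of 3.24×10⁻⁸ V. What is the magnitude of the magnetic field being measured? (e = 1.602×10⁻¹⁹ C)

From V_H = IB/(n e t), B = V_H n e t / I.
B = (3.24×10⁻⁸)(8.47×10²⁸)(1.602×10⁻¹⁹)(1.12×10⁻³)/0.903 ≈ 0.545 T.

B ≈ 0.545 T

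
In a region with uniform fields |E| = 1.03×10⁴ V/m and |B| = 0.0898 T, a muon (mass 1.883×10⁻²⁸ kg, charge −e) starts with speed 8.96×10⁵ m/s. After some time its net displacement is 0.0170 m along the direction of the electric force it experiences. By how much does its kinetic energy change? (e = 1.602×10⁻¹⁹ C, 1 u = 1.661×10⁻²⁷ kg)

ΔKE ≈ 2.81×10⁻¹⁷ J

The magnetic force is always ⟂ v and does no work; only the electric force changes KE.
ΔKE = F_E · d = |q|E d = (1.602×10⁻¹⁹)(1.03×10⁴)(0.0170) ≈ 2.81×10⁻¹⁷ J.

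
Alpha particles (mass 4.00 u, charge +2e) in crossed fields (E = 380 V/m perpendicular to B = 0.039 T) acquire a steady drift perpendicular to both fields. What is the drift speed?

v_d ≈ 9700 m/s

The E×B drift speed is v_d = E/B.
v_d = 380/0.039 = 9700 m/s.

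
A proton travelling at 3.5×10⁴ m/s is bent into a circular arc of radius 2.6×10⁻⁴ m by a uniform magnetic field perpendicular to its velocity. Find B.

B ≈ 1.4 T

From |q|vB = mv²/r, B = mv/(|q|r).
B = (1.673×10⁻²⁷)(3.5×10⁴)/((1.602×10⁻¹⁹)(2.6×10⁻⁴)) ≈ 1.4 T.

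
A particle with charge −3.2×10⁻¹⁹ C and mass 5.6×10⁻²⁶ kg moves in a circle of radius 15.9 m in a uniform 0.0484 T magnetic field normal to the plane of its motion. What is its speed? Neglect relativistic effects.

v ≈ 4.40×10⁶ m/s

From |q|vB = mv²/r, v = |q|Br/m.
v = (3.2×10⁻¹⁹)(0.0484)(15.9)/5.6×10⁻²⁶ ≈ 4.40×10⁶ m/s.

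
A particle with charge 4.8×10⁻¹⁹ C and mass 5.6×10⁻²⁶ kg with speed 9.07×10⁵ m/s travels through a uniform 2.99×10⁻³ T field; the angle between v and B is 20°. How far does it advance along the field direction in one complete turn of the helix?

p ≈ 209 m

v∥ = v cosθ = 9.07×10⁵·cos20° ≈ 8.523×10⁵ m/s.
T = 2πm/(|q|B) = 2π(5.6×10⁻²⁶)/((4.8×10⁻¹⁹)(2.99×10⁻³)) ≈ 2.452×10⁻⁴ s.
pitch = v∥ T = (8.523×10⁵)(2.452×10⁻⁴) ≈ 209 m.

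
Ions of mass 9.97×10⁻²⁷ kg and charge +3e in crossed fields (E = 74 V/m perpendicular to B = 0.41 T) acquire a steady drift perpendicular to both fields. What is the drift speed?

The steady drift has the magnetic force balancing the electric force, so v_d = E/B.
v_d = 74/0.41 = 180 m/s.

v_d ≈ 180 m/s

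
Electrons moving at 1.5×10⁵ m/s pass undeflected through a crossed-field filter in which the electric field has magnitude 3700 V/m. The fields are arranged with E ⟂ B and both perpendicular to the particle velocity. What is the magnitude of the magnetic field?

B = 0.025 T

Balance of forces in the selector: qE = qvB ⇒ B = E/v.
B = 3700/1.5×10⁵ = 0.025 T.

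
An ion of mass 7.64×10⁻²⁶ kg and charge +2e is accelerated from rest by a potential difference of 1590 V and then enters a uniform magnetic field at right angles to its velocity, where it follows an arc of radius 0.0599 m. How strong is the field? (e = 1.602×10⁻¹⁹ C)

B ≈ 0.460 T

v = √(2|q|V/m) = √(2·3.204×10⁻¹⁹·1590/7.64×10⁻²⁶) ≈ 1.155×10⁵ m/s.
B = mv/(|q|r) = (7.64×10⁻²⁶)(1.155×10⁵)/((3.204×10⁻¹⁹)(0.0599)) ≈ 0.460 T.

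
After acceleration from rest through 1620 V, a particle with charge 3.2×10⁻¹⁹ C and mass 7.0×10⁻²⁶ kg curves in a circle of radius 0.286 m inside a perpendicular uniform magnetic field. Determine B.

B ≈ 0.0931 T

v = √(2|q|V/m) = √(2·3.2×10⁻¹⁹·1620/7.0×10⁻²⁶) ≈ 1.217×10⁵ m/s.
B = mv/(|q|r) = (7.0×10⁻²⁶)(1.217×10⁵)/((3.2×10⁻¹⁹)(0.286)) ≈ 0.0931 T.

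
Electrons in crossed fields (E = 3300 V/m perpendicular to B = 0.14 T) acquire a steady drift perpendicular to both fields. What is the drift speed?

The steady drift has the magnetic force balancing the electric force, so v_d = E/B.
v_d = 3300/0.14 = 2.4×10⁴ m/s.

v_d ≈ 2.4×10⁴ m/s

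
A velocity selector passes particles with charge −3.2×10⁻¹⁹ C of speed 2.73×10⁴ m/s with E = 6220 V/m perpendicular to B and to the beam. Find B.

Balance of forces in the selector: qE = qvB ⇒ B = E/v.
B = 6220/2.73×10⁴ = 0.228 T.

B = 0.228 T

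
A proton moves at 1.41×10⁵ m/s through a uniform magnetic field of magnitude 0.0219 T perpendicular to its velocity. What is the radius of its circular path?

The magnetic force provides the centripetal force: |q|vB = mv²/r.
r = mv/(|q|B) = (1.673×10⁻²⁷)(1.41×10⁵)/((1.602×10⁻¹⁹)(0.0219)) ≈ 0.0672 m.

r ≈ 0.0672 m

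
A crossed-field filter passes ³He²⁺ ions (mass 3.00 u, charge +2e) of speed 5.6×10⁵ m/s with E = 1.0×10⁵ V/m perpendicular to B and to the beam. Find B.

B = 0.18 T

Balance of forces in the selector: qE = qvB ⇒ B = E/v.
B = 1.0×10⁵/5.6×10⁵ = 0.18 T.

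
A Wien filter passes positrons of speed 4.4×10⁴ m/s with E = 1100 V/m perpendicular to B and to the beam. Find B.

B = 0.025 T

Balance of forces in the selector: qE = qvB ⇒ B = E/v.
B = 1100/4.4×10⁴ = 0.025 T.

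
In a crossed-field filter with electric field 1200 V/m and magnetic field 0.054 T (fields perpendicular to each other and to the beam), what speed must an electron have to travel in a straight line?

For undeflected motion the electric and magnetic forces balance: qE = qvB.
v = E/B = 1200/0.054 = 2.2×10⁴ m/s.
The result is independent of the particle's charge and mass.

v = 2.2×10⁴ m/s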